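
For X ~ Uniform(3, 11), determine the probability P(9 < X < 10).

P(9 < X < 10) = ∫_{9}^{10} f(x) dx
where f(x) = \frac{1}{8}
= \frac{1}{8}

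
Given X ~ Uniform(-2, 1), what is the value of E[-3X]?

For X ~ Uniform(-2, 1):
E[X] = - \frac{1}{2}
E[-3X] = -3 × E[X] + 0 = \frac{3}{2}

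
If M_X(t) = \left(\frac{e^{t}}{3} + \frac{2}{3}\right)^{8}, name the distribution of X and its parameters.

The MGF M(t) = \left(\frac{e^{t}}{3} + \frac{2}{3}\right)^{8} is the standard form for the Binomial distribution.
Comparing with the known MGF formula identifies: Binomial(n=8, p=1/3)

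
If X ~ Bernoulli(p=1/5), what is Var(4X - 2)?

For X ~ Bernoulli(p=1/5):
Var(X) = \frac{4}{25}
Var(4X - 2) = (4)² × Var(X) = 16 × \frac{4}{25} = \frac{64}{25}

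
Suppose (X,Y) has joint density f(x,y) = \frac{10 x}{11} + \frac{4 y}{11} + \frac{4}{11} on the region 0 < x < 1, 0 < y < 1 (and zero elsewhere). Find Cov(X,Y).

E[XY] = ∫∫ xy × f(x,y) dx dy = \frac{10}{33}
E[X] = \frac{19}{33}
E[Y] = \frac{35}{66}
Cov(X,Y) = E[XY] - E[X]E[Y] = - \frac{5}{2178}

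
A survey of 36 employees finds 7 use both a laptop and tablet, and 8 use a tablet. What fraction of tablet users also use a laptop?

P(A ∩ B) = 7/36
P(B) = 8/36 = 2/9
P(A|B) = P(A ∩ B) / P(B) = (7/36) / (2/9) = 7/8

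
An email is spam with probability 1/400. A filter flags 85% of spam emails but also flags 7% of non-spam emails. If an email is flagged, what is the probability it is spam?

Let D = the rare event, + = positive/flagged.
P(D) = 1/400
P(+|D) = 85/100 = 17/20
P(+|D') = 7/100
P(+) = P(+|D)P(D) + P(+|D')P(D')
     = \frac{17}{20} × \frac{1}{400} + \frac{7}{100} × \frac{399}{400}
     = \frac{1439}{20000}
P(D|+) = P(+|D)P(D)/P(+) = \frac{85}{2878}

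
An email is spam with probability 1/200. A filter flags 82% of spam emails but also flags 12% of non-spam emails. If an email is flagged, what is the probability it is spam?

Let D = the rare event, + = positive/flagged.
P(D) = 1/200
P(+|D) = 82/100 = 41/50
P(+|D') = 12/100 = 3/25
P(+) = P(+|D)P(D) + P(+|D')P(D')
     = \frac{41}{50} × \frac{1}{200} + \frac{3}{25} × \frac{199}{200}
     = \frac{247}{2000}
P(D|+) = P(+|D)P(D)/P(+) = \frac{41}{1235}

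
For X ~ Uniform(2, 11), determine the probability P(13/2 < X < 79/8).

P(13/2 < X < 79/8) = ∫_{13/2}^{79/8} f(x) dx
where f(x) = \frac{1}{9}
= \frac{3}{8}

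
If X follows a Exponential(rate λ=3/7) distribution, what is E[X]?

For X ~ Exponential(rate λ=3/7), the expected value is:
E[X] = \frac{7}{3}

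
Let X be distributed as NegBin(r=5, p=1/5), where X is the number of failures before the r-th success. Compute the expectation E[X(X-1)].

E[X(X-1)] = E[X² - X] = E[X²] - E[X]
E[X] = 20
E[X²] = Var(X) + (E[X])² = 100 + (20)² = 500
E[X(X-1)] = 500 - 20 = 480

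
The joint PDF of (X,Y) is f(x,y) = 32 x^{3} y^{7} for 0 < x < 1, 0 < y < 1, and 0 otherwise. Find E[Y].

E[Y] = ∫_0^1 ∫_0^1 y × f(x,y) dx dy
= \frac{8}{9}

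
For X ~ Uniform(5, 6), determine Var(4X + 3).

For X ~ Uniform(5, 6):
Var(X) = \frac{1}{12}
Var(4X + 3) = (4)² × Var(X) = 16 × \frac{1}{12} = \frac{4}{3}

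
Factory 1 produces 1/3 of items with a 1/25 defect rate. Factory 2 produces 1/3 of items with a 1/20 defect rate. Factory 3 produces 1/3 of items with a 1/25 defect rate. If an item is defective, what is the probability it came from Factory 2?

Using Bayes' theorem:
P(F1) = 1/3, P(D|F1) = 1/25
P(F2) = 1/3, P(D|F2) = 1/20
P(F3) = 1/3, P(D|F3) = 1/25
P(D) = P(D|F1)P(F1) + P(D|F2)P(F2) + P(D|F3)P(F3)
     = \frac{13}{300}
P(F2|D) = P(D|F2)P(F2) / P(D)
= \frac{5}{13}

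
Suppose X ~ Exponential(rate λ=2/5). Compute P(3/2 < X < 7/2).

P(3/2 < X < 7/2) = ∫_{3/2}^{7/2} f(x) dx
where f(x) = \frac{2 e^{- \frac{2 x}{5}}}{5}
= - \frac{1 - e^{\frac{4}{5}}}{e^{\frac{7}{5}}}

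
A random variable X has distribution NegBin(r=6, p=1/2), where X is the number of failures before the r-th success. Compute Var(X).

For X ~ NegBin(r=6, p=1/2), where X is the number of failures before the r-th success:
Var(X) = 12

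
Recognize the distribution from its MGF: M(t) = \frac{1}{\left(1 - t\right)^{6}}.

The MGF M(t) = \frac{1}{\left(1 - t\right)^{6}} is the standard form for the Gamma distribution.
Comparing with the known MGF formula identifies: Gamma(shape α=6, rate β=1)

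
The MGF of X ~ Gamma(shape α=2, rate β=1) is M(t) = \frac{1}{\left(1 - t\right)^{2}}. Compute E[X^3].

To find E[X^3], compute M^(3)(0):
M^(1)(t) = \frac{2}{\left(1 - t\right)^{3}}
M^(2)(t) = \frac{6}{\left(1 - t\right)^{4}}
M^(3)(t) = \frac{24}{\left(1 - t\right)^{5}}
M^(3)(0) = 24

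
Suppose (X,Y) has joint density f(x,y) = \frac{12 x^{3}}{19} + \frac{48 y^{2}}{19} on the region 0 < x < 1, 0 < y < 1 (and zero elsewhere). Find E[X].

E[X] = ∫_0^1 ∫_0^1 x × f(x,y) dy dx
= ∫_0^1 ∫_0^1 x × (\frac{12 x^{3}}{19} + \frac{48 y^{2}}{19}) dy dx
= \frac{52}{95}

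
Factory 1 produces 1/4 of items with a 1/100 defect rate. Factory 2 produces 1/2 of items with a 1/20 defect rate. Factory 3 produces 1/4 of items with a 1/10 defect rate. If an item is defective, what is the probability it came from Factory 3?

Using Bayes' theorem:
P(F1) = 1/4, P(D|F1) = 1/100
P(F2) = 1/2, P(D|F2) = 1/20
P(F3) = 1/4, P(D|F3) = 1/10
P(D) = P(D|F1)P(F1) + P(D|F2)P(F2) + P(D|F3)P(F3)
     = \frac{21}{400}
P(F3|D) = P(D|F3)P(F3) / P(D)
= \frac{10}{21}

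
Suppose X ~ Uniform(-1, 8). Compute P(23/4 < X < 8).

P(23/4 < X < 8) = ∫_{23/4}^{8} f(x) dx
where f(x) = \frac{1}{9}
= \frac{1}{4}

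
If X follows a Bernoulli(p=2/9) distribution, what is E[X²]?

Using the identity E[X²] = Var(X) + (E[X])²:
E[X] = \frac{2}{9}
Var(X) = \frac{14}{81}
E[X²] = \frac{14}{81} + (\frac{2}{9})²
= \frac{2}{9}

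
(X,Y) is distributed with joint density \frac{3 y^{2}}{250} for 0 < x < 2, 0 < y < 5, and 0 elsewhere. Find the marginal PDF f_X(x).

f_X(x) = ∫_0^5 f(x,y) dy
= ∫_0^5 \frac{3 y^{2}}{250} dy
= \frac{1}{2} for 0 < x < 2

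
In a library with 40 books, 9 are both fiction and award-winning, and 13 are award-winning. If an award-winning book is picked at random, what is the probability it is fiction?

P(A ∩ B) = 9/40
P(B) = 13/40
P(A|B) = P(A ∩ B) / P(B) = (9/40) / (13/40) = 9/13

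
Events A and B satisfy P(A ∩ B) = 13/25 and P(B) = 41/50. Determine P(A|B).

P(A|B) = P(A ∩ B) / P(B)
= (13/25) / (41/50)
= 26/41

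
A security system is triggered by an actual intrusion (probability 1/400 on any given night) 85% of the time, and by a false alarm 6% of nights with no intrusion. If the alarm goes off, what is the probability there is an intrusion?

Let D = the rare event, + = positive/flagged.
P(D) = 1/400
P(+|D) = 85/100 = 17/20
P(+|D') = 6/100 = 3/50
P(+) = P(+|D)P(D) + P(+|D')P(D')
     = \frac{17}{20} × \frac{1}{400} + \frac{3}{50} × \frac{399}{400}
     = \frac{2479}{40000}
P(D|+) = P(+|D)P(D)/P(+) = \frac{85}{2479}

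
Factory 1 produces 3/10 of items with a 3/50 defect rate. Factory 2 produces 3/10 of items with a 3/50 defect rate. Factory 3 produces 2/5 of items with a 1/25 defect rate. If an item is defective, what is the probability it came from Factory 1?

Using Bayes' theorem:
P(F1) = 3/10, P(D|F1) = 3/50
P(F2) = 3/10, P(D|F2) = 3/50
P(F3) = 2/5, P(D|F3) = 1/25
P(D) = P(D|F1)P(F1) + P(D|F2)P(F2) + P(D|F3)P(F3)
     = \frac{13}{250}
P(F1|D) = P(D|F1)P(F1) / P(D)
= \frac{9}{26}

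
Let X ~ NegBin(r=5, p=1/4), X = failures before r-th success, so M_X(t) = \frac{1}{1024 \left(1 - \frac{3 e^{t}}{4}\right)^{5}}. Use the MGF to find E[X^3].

To find E[X^3], compute M^(3)(0):
M^(1)(t) = \frac{15 e^{t}}{4096 \left(1 - \frac{3 e^{t}}{4}\right)^{6}}
M^(2)(t) = \frac{15 e^{t}}{4096 \left(1 - \frac{3 e^{t}}{4}\right)^{6}} + \frac{135 e^{2 t}}{8192 \left(1 - \frac{3 e^{t}}{4}\right)^{7}}
M^(3)(t) = \frac{15 e^{t}}{4096 \left(1 - \frac{3 e^{t}}{4}\right)^{6}} + \frac{405 e^{2 t}}{8192 \left(1 - \frac{3 e^{t}}{4}\right)^{7}} + \frac{2835 e^{3 t}}{32768 \left(1 - \frac{3 e^{t}}{4}\right)^{8}}
M^(3)(0) = 6495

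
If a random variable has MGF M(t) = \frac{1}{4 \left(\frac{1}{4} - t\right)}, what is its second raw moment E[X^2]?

To find E[X^2], compute M^(2)(0):
M^(1)(t) = \frac{1}{4 \left(\frac{1}{4} - t\right)^{2}}
M^(2)(t) = \frac{1}{2 \left(\frac{1}{4} - t\right)^{3}}
M^(2)(0) = 32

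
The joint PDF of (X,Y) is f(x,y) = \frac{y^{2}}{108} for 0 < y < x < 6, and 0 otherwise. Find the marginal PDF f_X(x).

f_X(x) = ∫_0^x \frac{y^{2}}{108} dy = \frac{x^{3}}{324}
for 0 < x < 6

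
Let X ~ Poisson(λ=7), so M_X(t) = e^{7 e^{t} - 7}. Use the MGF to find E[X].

To find E[X], compute M^(1)(0):
M^(1)(t) = 7 e^{t} e^{7 e^{t} - 7}
M^(1)(0) = 7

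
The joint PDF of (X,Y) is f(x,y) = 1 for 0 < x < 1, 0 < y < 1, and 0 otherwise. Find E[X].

f_X(x) = ∫_0^1 1 dy = 1
E[X] = ∫_0^1 x × (1) dx = \frac{1}{2}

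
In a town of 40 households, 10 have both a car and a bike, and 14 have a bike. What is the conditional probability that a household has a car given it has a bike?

P(A ∩ B) = 10/40 = 1/4
P(B) = 14/40 = 7/20
P(A|B) = P(A ∩ B) / P(B) = (1/4) / (7/20) = 5/7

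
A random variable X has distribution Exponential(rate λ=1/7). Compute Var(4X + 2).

For X ~ Exponential(rate λ=1/7):
Var(X) = 49
Var(4X + 2) = (4)² × Var(X) = 16 × 49 = 784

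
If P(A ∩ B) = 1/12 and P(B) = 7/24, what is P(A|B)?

P(A|B) = P(A ∩ B) / P(B)
= (1/12) / (7/24)
= 2/7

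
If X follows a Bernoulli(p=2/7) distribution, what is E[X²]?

Using the identity E[X²] = Var(X) + (E[X])²:
E[X] = \frac{2}{7}
Var(X) = \frac{10}{49}
E[X²] = \frac{10}{49} + (\frac{2}{7})²
= \frac{2}{7}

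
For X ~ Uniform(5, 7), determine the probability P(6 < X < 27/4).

P(6 < X < 27/4) = ∫_{6}^{27/4} f(x) dx
where f(x) = \frac{1}{2}
= \frac{3}{8}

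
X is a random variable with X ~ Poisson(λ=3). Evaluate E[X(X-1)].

E[X(X-1)] = E[X² - X] = E[X²] - E[X]
E[X] = 3
E[X²] = Var(X) + (E[X])² = 3 + (3)² = 12
E[X(X-1)] = 12 - 3 = 9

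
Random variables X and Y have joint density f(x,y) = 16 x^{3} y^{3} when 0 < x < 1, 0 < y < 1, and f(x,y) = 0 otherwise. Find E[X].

E[X] = ∫_0^1 ∫_0^1 x × f(x,y) dy dx
= ∫_0^1 ∫_0^1 x × (16 x^{3} y^{3}) dy dx
= \frac{4}{5}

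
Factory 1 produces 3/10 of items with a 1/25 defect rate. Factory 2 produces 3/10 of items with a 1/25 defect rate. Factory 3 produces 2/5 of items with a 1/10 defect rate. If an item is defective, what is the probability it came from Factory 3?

Using Bayes' theorem:
P(F1) = 3/10, P(D|F1) = 1/25
P(F2) = 3/10, P(D|F2) = 1/25
P(F3) = 2/5, P(D|F3) = 1/10
P(D) = P(D|F1)P(F1) + P(D|F2)P(F2) + P(D|F3)P(F3)
     = \frac{8}{125}
P(F3|D) = P(D|F3)P(F3) / P(D)
= \frac{5}{8}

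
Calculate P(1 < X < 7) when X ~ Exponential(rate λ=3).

P(1 < X < 7) = ∫_{1}^{7} f(x) dx
where f(x) = 3 e^{- 3 x}
= - \frac{1 - e^{18}}{e^{21}}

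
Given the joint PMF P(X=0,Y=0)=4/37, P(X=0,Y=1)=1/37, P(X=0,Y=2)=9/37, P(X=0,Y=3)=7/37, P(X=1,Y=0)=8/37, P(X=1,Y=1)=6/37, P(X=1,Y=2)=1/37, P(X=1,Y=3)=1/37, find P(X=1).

P(X=1) = P(X=1,Y=0) + P(X=1,Y=1) + P(X=1,Y=2) + P(X=1,Y=3)
= 8/37 + 6/37 + 1/37 + 1/37
= 16/37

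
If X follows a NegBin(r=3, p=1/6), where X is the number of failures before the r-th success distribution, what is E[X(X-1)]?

E[X(X-1)] = E[X² - X] = E[X²] - E[X]
E[X] = 15
E[X²] = Var(X) + (E[X])² = 90 + (15)² = 315
E[X(X-1)] = 315 - 15 = 300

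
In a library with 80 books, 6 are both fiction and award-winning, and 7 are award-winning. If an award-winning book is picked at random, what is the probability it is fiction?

P(A ∩ B) = 6/80 = 3/40
P(B) = 7/80
P(A|B) = P(A ∩ B) / P(B) = (3/40) / (7/80) = 6/7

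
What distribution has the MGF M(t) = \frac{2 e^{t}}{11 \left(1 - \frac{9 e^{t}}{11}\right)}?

The MGF M(t) = \frac{2 e^{t}}{11 \left(1 - \frac{9 e^{t}}{11}\right)} is the standard form for the Geometric distribution.
Comparing with the known MGF formula identifies: Geometric(p=2/11), X = trial number of first success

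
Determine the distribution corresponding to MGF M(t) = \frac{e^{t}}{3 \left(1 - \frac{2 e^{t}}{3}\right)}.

The MGF M(t) = \frac{e^{t}}{3 \left(1 - \frac{2 e^{t}}{3}\right)} is the standard form for the Geometric distribution.
Comparing with the known MGF formula identifies: Geometric(p=1/3), X = trial number of first success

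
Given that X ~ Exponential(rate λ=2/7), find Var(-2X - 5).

For X ~ Exponential(rate λ=2/7):
Var(X) = \frac{49}{4}
Var(-2X - 5) = (-2)² × Var(X) = 4 × \frac{49}{4} = 49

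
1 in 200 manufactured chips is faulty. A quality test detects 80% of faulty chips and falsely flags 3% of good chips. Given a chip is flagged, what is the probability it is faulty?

Let D = the rare event, + = positive/flagged.
P(D) = 1/200
P(+|D) = 80/100 = 4/5
P(+|D') = 3/100
P(+) = P(+|D)P(D) + P(+|D')P(D')
     = \frac{4}{5} × \frac{1}{200} + \frac{3}{100} × \frac{199}{200}
     = \frac{677}{20000}
P(D|+) = P(+|D)P(D)/P(+) = \frac{80}{677}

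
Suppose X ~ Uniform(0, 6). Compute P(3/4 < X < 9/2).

P(3/4 < X < 9/2) = ∫_{3/4}^{9/2} f(x) dx
where f(x) = \frac{1}{6}
= \frac{5}{8}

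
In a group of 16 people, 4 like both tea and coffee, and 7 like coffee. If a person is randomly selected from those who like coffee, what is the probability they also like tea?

P(A ∩ B) = 4/16 = 1/4
P(B) = 7/16
P(A|B) = P(A ∩ B) / P(B) = (1/4) / (7/16) = 4/7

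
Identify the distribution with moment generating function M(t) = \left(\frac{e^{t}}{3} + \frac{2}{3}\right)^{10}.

The MGF M(t) = \left(\frac{e^{t}}{3} + \frac{2}{3}\right)^{10} is the standard form for the Binomial distribution.
Comparing with the known MGF formula identifies: Binomial(n=10, p=1/3)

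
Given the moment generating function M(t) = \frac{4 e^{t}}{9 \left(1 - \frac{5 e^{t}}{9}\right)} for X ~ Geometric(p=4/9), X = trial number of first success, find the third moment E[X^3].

To find E[X^3], compute M^(3)(0):
M^(1)(t) = \frac{4 e^{t}}{9 \left(1 - \frac{5 e^{t}}{9}\right)} + \frac{20 e^{2 t}}{81 \left(1 - \frac{5 e^{t}}{9}\right)^{2}}
M^(2)(t) = \frac{4 e^{t}}{9 \left(1 - \frac{5 e^{t}}{9}\right)} + \frac{20 e^{2 t}}{27 \left(1 - \frac{5 e^{t}}{9}\right)^{2}} + \frac{200 e^{3 t}}{729 \left(1 - \frac{5 e^{t}}{9}\right)^{3}}
M^(3)(t) = \frac{4 e^{t}}{9 \left(1 - \frac{5 e^{t}}{9}\right)} + \frac{140 e^{2 t}}{81 \left(1 - \frac{5 e^{t}}{9}\right)^{2}} + \frac{400 e^{3 t}}{243 \left(1 - \frac{5 e^{t}}{9}\right)^{3}} + \frac{1000 e^{4 t}}{2187 \left(1 - \frac{5 e^{t}}{9}\right)^{4}}
M^(3)(0) = \frac{1287}{32}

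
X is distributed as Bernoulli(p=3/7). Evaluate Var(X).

For X ~ Bernoulli(p=3/7):
Var(X) = \frac{12}{49}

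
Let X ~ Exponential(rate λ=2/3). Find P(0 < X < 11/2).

P(0 < X < 11/2) = ∫_{0}^{11/2} f(x) dx
where f(x) = \frac{2 e^{- \frac{2 x}{3}}}{3}
= 1 - e^{- \frac{11}{3}}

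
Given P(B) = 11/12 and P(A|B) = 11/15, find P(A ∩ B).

By definition, P(A|B) = P(A ∩ B) / P(B)
So P(A ∩ B) = P(A|B) × P(B)
= 11/15 × 11/12
= 121/180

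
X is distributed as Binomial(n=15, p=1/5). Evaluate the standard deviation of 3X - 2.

For X ~ Binomial(n=15, p=1/5):
Var(X) = \frac{12}{5}
SD(X) = √(Var(X)) = √(\frac{12}{5}) = \frac{2 \sqrt{15}}{5}
SD(3X - 2) = |3| × SD(X) = 3 × \frac{2 \sqrt{15}}{5} = \frac{6 \sqrt{15}}{5}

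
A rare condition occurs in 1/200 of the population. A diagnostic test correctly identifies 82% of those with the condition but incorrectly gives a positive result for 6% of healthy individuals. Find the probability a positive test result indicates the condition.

Let D = the rare event, + = positive/flagged.
P(D) = 1/200
P(+|D) = 82/100 = 41/50
P(+|D') = 6/100 = 3/50
P(+) = P(+|D)P(D) + P(+|D')P(D')
     = \frac{41}{50} × \frac{1}{200} + \frac{3}{50} × \frac{199}{200}
     = \frac{319}{5000}
P(D|+) = P(+|D)P(D)/P(+) = \frac{41}{638}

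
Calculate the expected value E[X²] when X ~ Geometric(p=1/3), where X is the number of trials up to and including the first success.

Using the identity E[X²] = Var(X) + (E[X])²:
E[X] = 3
Var(X) = 6
E[X²] = 6 + (3)²
= 15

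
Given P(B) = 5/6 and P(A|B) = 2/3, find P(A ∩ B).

By definition, P(A|B) = P(A ∩ B) / P(B)
So P(A ∩ B) = P(A|B) × P(B)
= 2/3 × 5/6
= 5/9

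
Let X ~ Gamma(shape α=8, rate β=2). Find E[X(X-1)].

E[X(X-1)] = E[X² - X] = E[X²] - E[X]
E[X] = 4
E[X²] = Var(X) + (E[X])² = 2 + (4)² = 18
E[X(X-1)] = 18 - 4 = 14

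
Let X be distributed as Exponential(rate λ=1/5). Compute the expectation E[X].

For X ~ Exponential(rate λ=1/5), the expected value is:
E[X] = 5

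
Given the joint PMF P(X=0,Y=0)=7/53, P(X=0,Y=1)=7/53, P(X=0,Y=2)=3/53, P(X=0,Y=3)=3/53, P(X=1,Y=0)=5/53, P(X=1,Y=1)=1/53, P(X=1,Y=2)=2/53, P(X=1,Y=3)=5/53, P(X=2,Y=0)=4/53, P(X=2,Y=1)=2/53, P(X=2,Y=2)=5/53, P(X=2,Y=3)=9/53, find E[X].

First find marginal of X:
P(X=0) = 20/53
P(X=1) = 13/53
P(X=2) = 20/53
E[X] = 0 × 20/53 + 1 × 13/53 + 2 × 20/53 = 1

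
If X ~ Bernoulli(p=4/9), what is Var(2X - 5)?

For X ~ Bernoulli(p=4/9):
Var(X) = \frac{20}{81}
Var(2X - 5) = (2)² × Var(X) = 4 × \frac{20}{81} = \frac{80}{81}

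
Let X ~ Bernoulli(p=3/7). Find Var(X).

For X ~ Bernoulli(p=3/7):
Var(X) = \frac{12}{49}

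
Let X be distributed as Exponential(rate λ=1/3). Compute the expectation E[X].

For X ~ Exponential(rate λ=1/3), the expected value is:
E[X] = 3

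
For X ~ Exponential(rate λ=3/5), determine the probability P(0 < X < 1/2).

P(0 < X < 1/2) = ∫_{0}^{1/2} f(x) dx
where f(x) = \frac{3 e^{- \frac{3 x}{5}}}{5}
= 1 - e^{- \frac{3}{10}}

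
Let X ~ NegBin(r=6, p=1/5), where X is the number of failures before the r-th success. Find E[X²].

Using the identity E[X²] = Var(X) + (E[X])²:
E[X] = 24
Var(X) = 120
E[X²] = 120 + (24)²
= 696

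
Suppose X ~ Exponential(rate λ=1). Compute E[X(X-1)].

E[X(X-1)] = E[X² - X] = E[X²] - E[X]
E[X] = 1
E[X²] = Var(X) + (E[X])² = 1 + (1)² = 2
E[X(X-1)] = 2 - 1 = 1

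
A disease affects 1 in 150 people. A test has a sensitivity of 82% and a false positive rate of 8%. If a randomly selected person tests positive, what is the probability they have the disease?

Let D = the rare event, + = positive/flagged.
P(D) = 1/150
P(+|D) = 82/100 = 41/50
P(+|D') = 8/100 = 2/25
P(+) = P(+|D)P(D) + P(+|D')P(D')
     = \frac{41}{50} × \frac{1}{150} + \frac{2}{25} × \frac{149}{150}
     = \frac{637}{7500}
P(D|+) = P(+|D)P(D)/P(+) = \frac{41}{637}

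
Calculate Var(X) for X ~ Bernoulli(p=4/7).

For X ~ Bernoulli(p=4/7):
Var(X) = \frac{12}{49}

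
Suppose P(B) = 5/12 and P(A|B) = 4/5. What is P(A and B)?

By definition, P(A|B) = P(A ∩ B) / P(B)
So P(A ∩ B) = P(A|B) × P(B)
= 4/5 × 5/12
= 1/3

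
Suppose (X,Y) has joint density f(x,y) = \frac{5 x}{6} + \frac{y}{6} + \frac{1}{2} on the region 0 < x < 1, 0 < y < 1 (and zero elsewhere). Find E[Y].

E[Y] = ∫_0^1 ∫_0^1 y × f(x,y) dx dy
= \frac{37}{72}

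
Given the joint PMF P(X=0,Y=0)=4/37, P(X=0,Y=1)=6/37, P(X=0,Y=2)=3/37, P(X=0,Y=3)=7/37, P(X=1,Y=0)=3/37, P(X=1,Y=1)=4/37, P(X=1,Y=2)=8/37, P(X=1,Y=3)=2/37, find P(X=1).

P(X=1) = P(X=1,Y=0) + P(X=1,Y=1) + P(X=1,Y=2) + P(X=1,Y=3)
= 3/37 + 4/37 + 8/37 + 2/37
= 17/37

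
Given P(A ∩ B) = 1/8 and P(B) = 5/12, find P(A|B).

P(A|B) = P(A ∩ B) / P(B)
= (1/8) / (5/12)
= 3/10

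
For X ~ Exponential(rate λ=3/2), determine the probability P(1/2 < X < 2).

P(1/2 < X < 2) = ∫_{1/2}^{2} f(x) dx
where f(x) = \frac{3 e^{- \frac{3 x}{2}}}{2}
= - \frac{1}{e^{3}} + e^{- \frac{3}{4}}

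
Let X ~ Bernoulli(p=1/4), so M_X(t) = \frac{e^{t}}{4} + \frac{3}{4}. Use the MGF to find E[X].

To find E[X], compute M^(1)(0):
M^(1)(t) = \frac{e^{t}}{4}
M^(1)(0) = \frac{1}{4}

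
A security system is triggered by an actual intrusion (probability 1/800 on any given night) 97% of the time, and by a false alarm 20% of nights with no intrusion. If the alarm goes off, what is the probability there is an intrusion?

Let D = the rare event, + = positive/flagged.
P(D) = 1/800
P(+|D) = 97/100
P(+|D') = 20/100 = 1/5
P(+) = P(+|D)P(D) + P(+|D')P(D')
     = \frac{97}{100} × \frac{1}{800} + \frac{1}{5} × \frac{799}{800}
     = \frac{16077}{80000}
P(D|+) = P(+|D)P(D)/P(+) = \frac{97}{16077}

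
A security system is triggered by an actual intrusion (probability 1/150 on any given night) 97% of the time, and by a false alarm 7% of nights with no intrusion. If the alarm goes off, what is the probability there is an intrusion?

Let D = the rare event, + = positive/flagged.
P(D) = 1/150
P(+|D) = 97/100
P(+|D') = 7/100
P(+) = P(+|D)P(D) + P(+|D')P(D')
     = \frac{97}{100} × \frac{1}{150} + \frac{7}{100} × \frac{149}{150}
     = \frac{19}{250}
P(D|+) = P(+|D)P(D)/P(+) = \frac{97}{1140}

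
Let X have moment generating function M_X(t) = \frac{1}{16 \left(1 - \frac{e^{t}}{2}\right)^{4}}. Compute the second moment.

To find E[X^2], compute M^(2)(0):
M^(1)(t) = \frac{e^{t}}{8 \left(1 - \frac{e^{t}}{2}\right)^{5}}
M^(2)(t) = \frac{e^{t}}{8 \left(1 - \frac{e^{t}}{2}\right)^{5}} + \frac{5 e^{2 t}}{16 \left(1 - \frac{e^{t}}{2}\right)^{6}}
M^(2)(0) = 24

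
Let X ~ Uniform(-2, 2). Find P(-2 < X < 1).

P(-2 < X < 1) = ∫_{-2}^{1} f(x) dx
where f(x) = \frac{1}{4}
= \frac{3}{4}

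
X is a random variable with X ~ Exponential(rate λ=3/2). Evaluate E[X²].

Using the identity E[X²] = Var(X) + (E[X])²:
E[X] = \frac{2}{3}
Var(X) = \frac{4}{9}
E[X²] = \frac{4}{9} + (\frac{2}{3})²
= \frac{8}{9}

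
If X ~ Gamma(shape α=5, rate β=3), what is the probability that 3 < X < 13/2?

P(3 < X < 13/2) = ∫_{3}^{13/2} f(x) dx
where f(x) = \frac{81 x^{4} e^{- 3 x}}{8}
= - \frac{956291}{128 e^{\frac{39}{2}}} + \frac{3563}{8 e^{9}}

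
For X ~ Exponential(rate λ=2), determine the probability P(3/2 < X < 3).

P(3/2 < X < 3) = ∫_{3/2}^{3} f(x) dx
where f(x) = 2 e^{- 2 x}
= - \frac{1 - e^{3}}{e^{6}}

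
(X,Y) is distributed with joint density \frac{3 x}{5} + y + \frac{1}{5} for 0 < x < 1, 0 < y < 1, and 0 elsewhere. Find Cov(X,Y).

E[XY] = ∫∫ xy × f(x,y) dx dy = \frac{19}{60}
E[X] = \frac{11}{20}
E[Y] = \frac{7}{12}
Cov(X,Y) = E[XY] - E[X]E[Y] = - \frac{1}{240}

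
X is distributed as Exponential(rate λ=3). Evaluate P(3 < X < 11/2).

P(3 < X < 11/2) = ∫_{3}^{11/2} f(x) dx
where f(x) = 3 e^{- 3 x}
= - \frac{1}{e^{\frac{33}{2}}} + e^{-9}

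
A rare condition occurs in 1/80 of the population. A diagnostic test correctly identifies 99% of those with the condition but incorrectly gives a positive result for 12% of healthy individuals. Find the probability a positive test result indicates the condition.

Let D = the rare event, + = positive/flagged.
P(D) = 1/80
P(+|D) = 99/100
P(+|D') = 12/100 = 3/25
P(+) = P(+|D)P(D) + P(+|D')P(D')
     = \frac{99}{100} × \frac{1}{80} + \frac{3}{25} × \frac{79}{80}
     = \frac{1047}{8000}
P(D|+) = P(+|D)P(D)/P(+) = \frac{33}{349}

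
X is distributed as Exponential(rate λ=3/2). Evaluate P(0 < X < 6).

P(0 < X < 6) = ∫_{0}^{6} f(x) dx
where f(x) = \frac{3 e^{- \frac{3 x}{2}}}{2}
= 1 - e^{-9}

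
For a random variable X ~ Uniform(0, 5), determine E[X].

For X ~ Uniform(0, 5), the expected value is:
E[X] = \frac{5}{2}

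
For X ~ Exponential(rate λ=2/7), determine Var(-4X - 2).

For X ~ Exponential(rate λ=2/7):
Var(X) = \frac{49}{4}
Var(-4X - 2) = (-4)² × Var(X) = 16 × \frac{49}{4} = 196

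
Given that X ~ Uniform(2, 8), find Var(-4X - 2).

For X ~ Uniform(2, 8):
Var(X) = 3
Var(-4X - 2) = (-4)² × Var(X) = 16 × 3 = 48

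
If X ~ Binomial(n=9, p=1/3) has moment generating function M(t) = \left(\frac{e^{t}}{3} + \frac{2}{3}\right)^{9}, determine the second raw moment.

To find E[X^2], compute M^(2)(0):
M^(1)(t) = 3 \left(\frac{e^{t}}{3} + \frac{2}{3}\right)^{8} e^{t}
M^(2)(t) = 3 \left(\frac{e^{t}}{3} + \frac{2}{3}\right)^{8} e^{t} + 8 \left(\frac{e^{t}}{3} + \frac{2}{3}\right)^{7} e^{2 t}
M^(2)(0) = 11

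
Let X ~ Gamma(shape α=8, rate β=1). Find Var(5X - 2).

For X ~ Gamma(shape α=8, rate β=1):
Var(X) = 8
Var(5X - 2) = (5)² × Var(X) = 25 × 8 = 200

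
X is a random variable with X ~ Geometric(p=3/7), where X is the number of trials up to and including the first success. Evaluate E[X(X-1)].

E[X(X-1)] = E[X² - X] = E[X²] - E[X]
E[X] = \frac{7}{3}
E[X²] = Var(X) + (E[X])² = \frac{28}{9} + (\frac{7}{3})² = \frac{77}{9}
E[X(X-1)] = \frac{77}{9} - \frac{7}{3} = \frac{56}{9}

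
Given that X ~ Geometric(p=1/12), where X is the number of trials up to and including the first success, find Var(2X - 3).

For X ~ Geometric(p=1/12), where X is the number of trials up to and including the first success:
Var(X) = 132
Var(2X - 3) = (2)² × Var(X) = 4 × 132 = 528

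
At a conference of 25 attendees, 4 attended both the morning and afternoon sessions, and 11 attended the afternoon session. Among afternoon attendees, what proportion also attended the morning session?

P(A ∩ B) = 4/25
P(B) = 11/25
P(A|B) = P(A ∩ B) / P(B) = (4/25) / (11/25) = 4/11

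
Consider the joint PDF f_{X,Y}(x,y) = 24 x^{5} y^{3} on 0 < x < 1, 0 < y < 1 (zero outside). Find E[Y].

E[Y] = ∫_0^1 ∫_0^1 y × f(x,y) dx dy
= \frac{4}{5}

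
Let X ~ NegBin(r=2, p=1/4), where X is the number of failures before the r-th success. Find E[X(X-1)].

E[X(X-1)] = E[X² - X] = E[X²] - E[X]
E[X] = 6
E[X²] = Var(X) + (E[X])² = 24 + (6)² = 60
E[X(X-1)] = 60 - 6 = 54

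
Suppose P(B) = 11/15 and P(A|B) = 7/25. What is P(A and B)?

By definition, P(A|B) = P(A ∩ B) / P(B)
So P(A ∩ B) = P(A|B) × P(B)
= 7/25 × 11/15
= 77/375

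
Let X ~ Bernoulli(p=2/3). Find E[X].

For X ~ Bernoulli(p=2/3), the expected value is:
E[X] = \frac{2}{3}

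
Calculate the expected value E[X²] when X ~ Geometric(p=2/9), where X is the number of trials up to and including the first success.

Using the identity E[X²] = Var(X) + (E[X])²:
E[X] = \frac{9}{2}
Var(X) = \frac{63}{4}
E[X²] = \frac{63}{4} + (\frac{9}{2})²
= 36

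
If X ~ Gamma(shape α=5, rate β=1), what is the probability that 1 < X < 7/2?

P(1 < X < 7/2) = ∫_{1}^{7/2} f(x) dx
where f(x) = \frac{x^{4} e^{- x}}{24}
= - \frac{3075}{128 e^{\frac{7}{2}}} + \frac{65}{24 e}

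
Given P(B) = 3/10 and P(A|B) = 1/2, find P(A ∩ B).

By definition, P(A|B) = P(A ∩ B) / P(B)
So P(A ∩ B) = P(A|B) × P(B)
= 1/2 × 3/10
= 3/20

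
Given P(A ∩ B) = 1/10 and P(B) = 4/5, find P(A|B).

P(A|B) = P(A ∩ B) / P(B)
= (1/10) / (4/5)
= 1/8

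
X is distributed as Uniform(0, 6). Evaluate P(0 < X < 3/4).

P(0 < X < 3/4) = ∫_{0}^{3/4} f(x) dx
where f(x) = \frac{1}{6}
= \frac{1}{8}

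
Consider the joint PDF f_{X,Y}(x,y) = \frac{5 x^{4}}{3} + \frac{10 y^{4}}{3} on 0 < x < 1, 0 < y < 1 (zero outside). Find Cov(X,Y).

E[XY] = ∫∫ xy × f(x,y) dx dy = \frac{5}{12}
E[X] = \frac{11}{18}
E[Y] = \frac{13}{18}
Cov(X,Y) = E[XY] - E[X]E[Y] = - \frac{2}{81}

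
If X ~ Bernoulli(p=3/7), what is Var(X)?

For X ~ Bernoulli(p=3/7):
Var(X) = \frac{12}{49}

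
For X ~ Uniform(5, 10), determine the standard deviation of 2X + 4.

For X ~ Uniform(5, 10):
Var(X) = \frac{25}{12}
SD(X) = √(Var(X)) = √(\frac{25}{12}) = \frac{5 \sqrt{3}}{6}
SD(2X + 4) = |2| × SD(X) = 2 × \frac{5 \sqrt{3}}{6} = \frac{5 \sqrt{3}}{3}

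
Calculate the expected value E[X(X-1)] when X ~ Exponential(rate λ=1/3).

E[X(X-1)] = E[X² - X] = E[X²] - E[X]
E[X] = 3
E[X²] = Var(X) + (E[X])² = 9 + (3)² = 18
E[X(X-1)] = 18 - 3 = 15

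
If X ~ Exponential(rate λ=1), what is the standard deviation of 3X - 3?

For X ~ Exponential(rate λ=1):
Var(X) = 1
SD(X) = √(Var(X)) = √(1) = 1
SD(3X - 3) = |3| × SD(X) = 3 × 1 = 3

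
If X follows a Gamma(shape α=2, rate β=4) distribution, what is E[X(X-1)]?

E[X(X-1)] = E[X² - X] = E[X²] - E[X]
E[X] = \frac{1}{2}
E[X²] = Var(X) + (E[X])² = \frac{1}{8} + (\frac{1}{2})² = \frac{3}{8}
E[X(X-1)] = \frac{3}{8} - \frac{1}{2} = - \frac{1}{8}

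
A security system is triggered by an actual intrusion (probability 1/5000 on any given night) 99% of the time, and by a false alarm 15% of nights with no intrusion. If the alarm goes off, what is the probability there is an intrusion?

Let D = the rare event, + = positive/flagged.
P(D) = 1/5000
P(+|D) = 99/100
P(+|D') = 15/100 = 3/20
P(+) = P(+|D)P(D) + P(+|D')P(D')
     = \frac{99}{100} × \frac{1}{5000} + \frac{3}{20} × \frac{4999}{5000}
     = \frac{18771}{125000}
P(D|+) = P(+|D)P(D)/P(+) = \frac{33}{25028}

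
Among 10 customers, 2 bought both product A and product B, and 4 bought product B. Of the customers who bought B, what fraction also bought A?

P(A ∩ B) = 2/10 = 1/5
P(B) = 4/10 = 2/5
P(A|B) = P(A ∩ B) / P(B) = (1/5) / (2/5) = 1/2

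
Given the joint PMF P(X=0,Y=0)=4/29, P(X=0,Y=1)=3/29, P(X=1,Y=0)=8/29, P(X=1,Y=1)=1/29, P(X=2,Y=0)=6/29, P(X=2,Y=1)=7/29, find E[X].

First find marginal of X:
P(X=0) = 7/29
P(X=1) = 9/29
P(X=2) = 13/29
E[X] = 0 × 7/29 + 1 × 9/29 + 2 × 13/29 = 35/29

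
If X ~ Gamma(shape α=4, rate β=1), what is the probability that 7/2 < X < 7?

P(7/2 < X < 7) = ∫_{7/2}^{7} f(x) dx
where f(x) = \frac{x^{3} e^{- x}}{6}
= - \frac{269}{3 e^{7}} + \frac{853}{48 e^{\frac{7}{2}}}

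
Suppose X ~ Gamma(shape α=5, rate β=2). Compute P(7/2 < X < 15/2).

P(7/2 < X < 15/2) = ∫_{7/2}^{15/2} f(x) dx
where f(x) = \frac{4 x^{4} e^{- 2 x}}{3}
= \frac{-67209 + 4553 e^{8}}{24 e^{15}}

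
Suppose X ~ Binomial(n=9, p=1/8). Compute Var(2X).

For X ~ Binomial(n=9, p=1/8):
Var(X) = \frac{63}{64}
Var(2X) = (2)² × Var(X) = 4 × \frac{63}{64} = \frac{63}{16}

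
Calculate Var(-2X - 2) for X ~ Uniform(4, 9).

For X ~ Uniform(4, 9):
Var(X) = \frac{25}{12}
Var(-2X - 2) = (-2)² × Var(X) = 4 × \frac{25}{12} = \frac{25}{3}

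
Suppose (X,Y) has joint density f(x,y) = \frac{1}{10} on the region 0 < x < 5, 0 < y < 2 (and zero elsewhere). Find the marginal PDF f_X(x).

f_X(x) = ∫_0^2 f(x,y) dy
= ∫_0^2 \frac{1}{10} dy
= \frac{1}{5} for 0 < x < 5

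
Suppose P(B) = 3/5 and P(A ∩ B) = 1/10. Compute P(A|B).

P(A|B) = P(A ∩ B) / P(B)
= (1/10) / (3/5)
= 1/6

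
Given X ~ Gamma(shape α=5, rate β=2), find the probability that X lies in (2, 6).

P(2 < X < 6) = ∫_{2}^{6} f(x) dx
where f(x) = \frac{4 x^{4} e^{- 2 x}}{3}
= \frac{-3711 + 103 e^{8}}{3 e^{12}}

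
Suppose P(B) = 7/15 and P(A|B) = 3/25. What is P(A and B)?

By definition, P(A|B) = P(A ∩ B) / P(B)
So P(A ∩ B) = P(A|B) × P(B)
= 3/25 × 7/15
= 7/125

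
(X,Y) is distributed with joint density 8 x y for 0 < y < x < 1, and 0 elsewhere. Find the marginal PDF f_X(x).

f_X(x) = ∫_0^x 8 x y dy = 4 x^{3}
for 0 < x < 1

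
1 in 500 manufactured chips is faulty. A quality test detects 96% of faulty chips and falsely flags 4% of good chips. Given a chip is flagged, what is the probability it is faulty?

Let D = the rare event, + = positive/flagged.
P(D) = 1/500
P(+|D) = 96/100 = 24/25
P(+|D') = 4/100 = 1/25
P(+) = P(+|D)P(D) + P(+|D')P(D')
     = \frac{24}{25} × \frac{1}{500} + \frac{1}{25} × \frac{499}{500}
     = \frac{523}{12500}
P(D|+) = P(+|D)P(D)/P(+) = \frac{24}{523}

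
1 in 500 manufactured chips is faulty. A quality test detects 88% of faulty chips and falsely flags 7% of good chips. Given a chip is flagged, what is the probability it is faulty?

Let D = the rare event, + = positive/flagged.
P(D) = 1/500
P(+|D) = 88/100 = 22/25
P(+|D') = 7/100
P(+) = P(+|D)P(D) + P(+|D')P(D')
     = \frac{22}{25} × \frac{1}{500} + \frac{7}{100} × \frac{499}{500}
     = \frac{3581}{50000}
P(D|+) = P(+|D)P(D)/P(+) = \frac{88}{3581}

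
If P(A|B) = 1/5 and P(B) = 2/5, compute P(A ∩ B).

By definition, P(A|B) = P(A ∩ B) / P(B)
So P(A ∩ B) = P(A|B) × P(B)
= 1/5 × 2/5
= 2/25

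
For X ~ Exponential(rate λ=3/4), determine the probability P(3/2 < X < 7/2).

P(3/2 < X < 7/2) = ∫_{3/2}^{7/2} f(x) dx
where f(x) = \frac{3 e^{- \frac{3 x}{4}}}{4}
= - \frac{1 - e^{\frac{3}{2}}}{e^{\frac{21}{8}}}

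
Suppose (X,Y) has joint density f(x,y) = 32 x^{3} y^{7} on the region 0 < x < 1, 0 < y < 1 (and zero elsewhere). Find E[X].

E[X] = ∫_0^1 ∫_0^1 x × f(x,y) dy dx
= ∫_0^1 ∫_0^1 x × (32 x^{3} y^{7}) dy dx
= \frac{4}{5}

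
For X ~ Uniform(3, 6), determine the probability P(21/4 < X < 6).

P(21/4 < X < 6) = ∫_{21/4}^{6} f(x) dx
where f(x) = \frac{1}{3}
= \frac{1}{4}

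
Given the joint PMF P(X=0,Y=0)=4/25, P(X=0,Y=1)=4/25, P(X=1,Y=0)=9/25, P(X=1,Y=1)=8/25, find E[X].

First find marginal of X:
P(X=0) = 8/25
P(X=1) = 17/25
E[X] = 0 × 8/25 + 1 × 17/25 = 17/25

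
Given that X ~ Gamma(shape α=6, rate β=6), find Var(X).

For X ~ Gamma(shape α=6, rate β=6):
Var(X) = \frac{1}{6}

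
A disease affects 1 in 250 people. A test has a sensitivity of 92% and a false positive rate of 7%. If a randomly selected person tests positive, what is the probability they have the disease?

Let D = the rare event, + = positive/flagged.
P(D) = 1/250
P(+|D) = 92/100 = 23/25
P(+|D') = 7/100
P(+) = P(+|D)P(D) + P(+|D')P(D')
     = \frac{23}{25} × \frac{1}{250} + \frac{7}{100} × \frac{249}{250}
     = \frac{367}{5000}
P(D|+) = P(+|D)P(D)/P(+) = \frac{92}{1835}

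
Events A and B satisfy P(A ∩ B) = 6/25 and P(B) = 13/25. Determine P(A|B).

P(A|B) = P(A ∩ B) / P(B)
= (6/25) / (13/25)
= 6/13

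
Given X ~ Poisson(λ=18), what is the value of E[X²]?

Using the identity E[X²] = Var(X) + (E[X])²:
E[X] = 18
Var(X) = 18
E[X²] = 18 + (18)²
= 342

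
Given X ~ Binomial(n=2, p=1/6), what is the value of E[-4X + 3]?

For X ~ Binomial(n=2, p=1/6):
E[X] = \frac{1}{3}
E[-4X + 3] = -4 × E[X] + 3 = \frac{5}{3}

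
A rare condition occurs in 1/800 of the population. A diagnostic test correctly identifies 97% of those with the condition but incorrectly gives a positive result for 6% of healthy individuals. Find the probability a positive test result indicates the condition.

Let D = the rare event, + = positive/flagged.
P(D) = 1/800
P(+|D) = 97/100
P(+|D') = 6/100 = 3/50
P(+) = P(+|D)P(D) + P(+|D')P(D')
     = \frac{97}{100} × \frac{1}{800} + \frac{3}{50} × \frac{799}{800}
     = \frac{4891}{80000}
P(D|+) = P(+|D)P(D)/P(+) = \frac{97}{4891}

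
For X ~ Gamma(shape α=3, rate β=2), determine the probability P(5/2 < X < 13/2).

P(5/2 < X < 13/2) = ∫_{5/2}^{13/2} f(x) dx
where f(x) = 4 x^{2} e^{- 2 x}
= \frac{-197 + 37 e^{8}}{2 e^{13}}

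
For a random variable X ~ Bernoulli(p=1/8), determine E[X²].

Using the identity E[X²] = Var(X) + (E[X])²:
E[X] = \frac{1}{8}
Var(X) = \frac{7}{64}
E[X²] = \frac{7}{64} + (\frac{1}{8})²
= \frac{1}{8}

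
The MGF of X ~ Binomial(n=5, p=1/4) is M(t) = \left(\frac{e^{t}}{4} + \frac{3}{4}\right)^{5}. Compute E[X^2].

To find E[X^2], compute M^(2)(0):
M^(1)(t) = \frac{5 \left(\frac{e^{t}}{4} + \frac{3}{4}\right)^{4} e^{t}}{4}
M^(2)(t) = \frac{5 \left(\frac{e^{t}}{4} + \frac{3}{4}\right)^{4} e^{t}}{4} + \frac{5 \left(\frac{e^{t}}{4} + \frac{3}{4}\right)^{3} e^{2 t}}{4}
M^(2)(0) = \frac{5}{2}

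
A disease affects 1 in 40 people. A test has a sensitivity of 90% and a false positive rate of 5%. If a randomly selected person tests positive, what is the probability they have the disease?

Let D = the rare event, + = positive/flagged.
P(D) = 1/40
P(+|D) = 90/100 = 9/10
P(+|D') = 5/100 = 1/20
P(+) = P(+|D)P(D) + P(+|D')P(D')
     = \frac{9}{10} × \frac{1}{40} + \frac{1}{20} × \frac{39}{40}
     = \frac{57}{800}
P(D|+) = P(+|D)P(D)/P(+) = \frac{6}{19}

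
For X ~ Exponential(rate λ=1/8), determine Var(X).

For X ~ Exponential(rate λ=1/8):
Var(X) = 64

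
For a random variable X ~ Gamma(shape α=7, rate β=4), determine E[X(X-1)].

E[X(X-1)] = E[X² - X] = E[X²] - E[X]
E[X] = \frac{7}{4}
E[X²] = Var(X) + (E[X])² = \frac{7}{16} + (\frac{7}{4})² = \frac{7}{2}
E[X(X-1)] = \frac{7}{2} - \frac{7}{4} = \frac{7}{4}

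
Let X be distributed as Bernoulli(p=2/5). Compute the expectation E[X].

For X ~ Bernoulli(p=2/5), the expected value is:
E[X] = \frac{2}{5}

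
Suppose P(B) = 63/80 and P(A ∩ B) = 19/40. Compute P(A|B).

P(A|B) = P(A ∩ B) / P(B)
= (19/40) / (63/80)
= 38/63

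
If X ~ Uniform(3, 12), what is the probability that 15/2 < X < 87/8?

P(15/2 < X < 87/8) = ∫_{15/2}^{87/8} f(x) dx
where f(x) = \frac{1}{9}
= \frac{3}{8}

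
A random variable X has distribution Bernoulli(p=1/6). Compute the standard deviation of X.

For X ~ Bernoulli(p=1/6):
Var(X) = \frac{5}{36}
SD(X) = √(Var(X)) = √(\frac{5}{36}) = \frac{\sqrt{5}}{6}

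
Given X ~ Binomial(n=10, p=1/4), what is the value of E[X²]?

Using the identity E[X²] = Var(X) + (E[X])²:
E[X] = \frac{5}{2}
Var(X) = \frac{15}{8}
E[X²] = \frac{15}{8} + (\frac{5}{2})²
= \frac{65}{8}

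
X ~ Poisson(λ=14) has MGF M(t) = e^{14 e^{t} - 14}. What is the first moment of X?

To find E[X], compute M^(1)(0):
M^(1)(t) = 14 e^{t} e^{14 e^{t} - 14}
M^(1)(0) = 14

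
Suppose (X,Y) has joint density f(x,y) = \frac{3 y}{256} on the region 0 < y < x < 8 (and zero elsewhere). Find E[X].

f_X(x) = ∫_0^x \frac{3 y}{256} dy = \frac{3 x^{2}}{512}
E[X] = ∫_0^8 x × (\frac{3 x^{2}}{512}) dx = 6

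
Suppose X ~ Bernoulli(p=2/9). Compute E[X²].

Using the identity E[X²] = Var(X) + (E[X])²:
E[X] = \frac{2}{9}
Var(X) = \frac{14}{81}
E[X²] = \frac{14}{81} + (\frac{2}{9})²
= \frac{2}{9}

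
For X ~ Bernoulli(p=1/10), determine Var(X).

For X ~ Bernoulli(p=1/10):
Var(X) = \frac{9}{100}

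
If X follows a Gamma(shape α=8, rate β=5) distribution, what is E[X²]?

Using the identity E[X²] = Var(X) + (E[X])²:
E[X] = \frac{8}{5}
Var(X) = \frac{8}{25}
E[X²] = \frac{8}{25} + (\frac{8}{5})²
= \frac{72}{25}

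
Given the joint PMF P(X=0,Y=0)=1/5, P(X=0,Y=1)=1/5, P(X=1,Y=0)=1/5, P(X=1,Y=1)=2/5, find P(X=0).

P(X=0) = P(X=0,Y=0) + P(X=0,Y=1)
= 1/5 + 1/5
= 2/5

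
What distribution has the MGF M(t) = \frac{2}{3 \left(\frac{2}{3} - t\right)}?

The MGF M(t) = \frac{2}{3 \left(\frac{2}{3} - t\right)} is the standard form for the Exponential distribution.
Comparing with the known MGF formula identifies: Exponential(rate λ=2/3)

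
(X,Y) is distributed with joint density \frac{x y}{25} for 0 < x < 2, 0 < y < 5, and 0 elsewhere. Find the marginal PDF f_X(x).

f_X(x) = ∫_0^5 f(x,y) dy
= ∫_0^5 \frac{x y}{25} dy
= \frac{x}{2} for 0 < x < 2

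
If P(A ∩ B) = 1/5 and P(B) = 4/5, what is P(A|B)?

P(A|B) = P(A ∩ B) / P(B)
= (1/5) / (4/5)
= 1/4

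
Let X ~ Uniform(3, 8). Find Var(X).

For X ~ Uniform(3, 8):
Var(X) = \frac{25}{12}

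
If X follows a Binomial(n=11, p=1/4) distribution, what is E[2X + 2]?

For X ~ Binomial(n=11, p=1/4):
E[X] = \frac{11}{4}
E[2X + 2] = 2 × E[X] + 2 = \frac{15}{2}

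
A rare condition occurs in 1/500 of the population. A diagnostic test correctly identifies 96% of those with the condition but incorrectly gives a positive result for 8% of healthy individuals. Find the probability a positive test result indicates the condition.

Let D = the rare event, + = positive/flagged.
P(D) = 1/500
P(+|D) = 96/100 = 24/25
P(+|D') = 8/100 = 2/25
P(+) = P(+|D)P(D) + P(+|D')P(D')
     = \frac{24}{25} × \frac{1}{500} + \frac{2}{25} × \frac{499}{500}
     = \frac{511}{6250}
P(D|+) = P(+|D)P(D)/P(+) = \frac{12}{511}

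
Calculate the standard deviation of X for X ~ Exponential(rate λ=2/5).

For X ~ Exponential(rate λ=2/5):
Var(X) = \frac{25}{4}
SD(X) = √(Var(X)) = √(\frac{25}{4}) = \frac{5}{2}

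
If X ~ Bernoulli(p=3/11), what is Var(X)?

For X ~ Bernoulli(p=3/11):
Var(X) = \frac{24}{121}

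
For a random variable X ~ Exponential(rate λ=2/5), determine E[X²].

Using the identity E[X²] = Var(X) + (E[X])²:
E[X] = \frac{5}{2}
Var(X) = \frac{25}{4}
E[X²] = \frac{25}{4} + (\frac{5}{2})²
= \frac{25}{2}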